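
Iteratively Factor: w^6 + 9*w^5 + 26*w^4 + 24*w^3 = (w)*(w^5 + 9*w^4 + 26*w^3 + 24*w^2) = w^2*(w^4 + 9*w^3 + 26*w^2 + 24*w) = w^2*(w + 2)*(w^3 + 7*w^2 + 12*w) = w^2*(w + 2)*(w + 3)*(w^2 + 4*w) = w^3*(w + 2)*(w + 3)*(w + 4)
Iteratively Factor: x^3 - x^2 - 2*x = (x + 1)*(x^2 - 2*x) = (x - 2)*(x + 1)*(x)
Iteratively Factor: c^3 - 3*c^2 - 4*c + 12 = (c - 2)*(c^2 - c - 6) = (c - 3)*(c - 2)*(c + 2)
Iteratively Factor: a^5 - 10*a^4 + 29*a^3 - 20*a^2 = (a - 1)*(a^4 - 9*a^3 + 20*a^2) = a*(a - 1)*(a^3 - 9*a^2 + 20*a) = a*(a - 4)*(a - 1)*(a^2 - 5*a) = a^2*(a - 4)*(a - 1)*(a - 5)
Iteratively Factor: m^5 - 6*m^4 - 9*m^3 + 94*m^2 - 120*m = (m - 5)*(m^4 - m^3 - 14*m^2 + 24*m) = (m - 5)*(m - 2)*(m^3 + m^2 - 12*m) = (m - 5)*(m - 3)*(m - 2)*(m^2 + 4*m) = (m - 5)*(m - 3)*(m - 2)*(m + 4)*(m)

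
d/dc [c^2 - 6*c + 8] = 2*c - 6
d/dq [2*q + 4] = 2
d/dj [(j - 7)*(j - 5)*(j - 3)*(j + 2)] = 4*j^3 - 39*j^2 + 82*j + 37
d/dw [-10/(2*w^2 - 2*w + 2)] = 5*(2*w - 1)/(w^2 - w + 1)^2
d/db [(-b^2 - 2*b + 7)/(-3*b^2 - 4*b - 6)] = 2*(-b^2 + 27*b + 20)/(9*b^4 + 24*b^3 + 52*b^2 + 48*b + 36)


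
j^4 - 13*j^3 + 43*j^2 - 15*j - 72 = (j - 8)*(j - 3)^2*(j + 1)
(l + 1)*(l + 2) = l^2 + 3*l + 2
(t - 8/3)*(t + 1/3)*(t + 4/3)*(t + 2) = t^4 + t^3 - 6*t^2 - 248*t/27 - 64/27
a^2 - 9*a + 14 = (a - 7)*(a - 2)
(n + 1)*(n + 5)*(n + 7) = n^3 + 13*n^2 + 47*n + 35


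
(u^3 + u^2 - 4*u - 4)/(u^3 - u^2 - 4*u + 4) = (u + 1)/(u - 1)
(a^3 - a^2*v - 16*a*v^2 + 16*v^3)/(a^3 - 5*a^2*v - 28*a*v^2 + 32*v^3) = (-a + 4*v)/(-a + 8*v)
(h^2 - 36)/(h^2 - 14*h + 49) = (h^2 - 36)/(h^2 - 14*h + 49)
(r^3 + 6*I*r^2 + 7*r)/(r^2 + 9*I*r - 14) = r*(r - I)/(r + 2*I)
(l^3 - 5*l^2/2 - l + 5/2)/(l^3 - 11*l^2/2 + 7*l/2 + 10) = (l - 1)/(l - 4)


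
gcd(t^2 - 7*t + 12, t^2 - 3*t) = t - 3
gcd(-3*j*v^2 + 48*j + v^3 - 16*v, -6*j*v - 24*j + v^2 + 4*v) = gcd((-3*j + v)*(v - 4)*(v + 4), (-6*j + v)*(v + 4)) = v + 4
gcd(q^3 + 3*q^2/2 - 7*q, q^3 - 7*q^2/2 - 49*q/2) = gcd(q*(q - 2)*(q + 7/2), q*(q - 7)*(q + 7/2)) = q^2 + 7*q/2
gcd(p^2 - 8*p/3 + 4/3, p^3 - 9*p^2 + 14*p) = p - 2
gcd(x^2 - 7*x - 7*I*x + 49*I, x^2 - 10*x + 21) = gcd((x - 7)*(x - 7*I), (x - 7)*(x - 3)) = x - 7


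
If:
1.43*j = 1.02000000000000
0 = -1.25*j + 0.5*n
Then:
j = 0.71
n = 1.78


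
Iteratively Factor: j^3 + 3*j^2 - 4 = (j + 2)*(j^2 + j - 2) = (j - 1)*(j + 2)*(j + 2)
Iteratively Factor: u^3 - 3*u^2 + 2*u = (u - 1)*(u^2 - 2*u) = (u - 2)*(u - 1)*(u)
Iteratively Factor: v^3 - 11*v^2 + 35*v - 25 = (v - 5)*(v^2 - 6*v + 5) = (v - 5)*(v - 1)*(v - 5)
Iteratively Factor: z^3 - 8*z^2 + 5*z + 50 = (z + 2)*(z^2 - 10*z + 25) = (z - 5)*(z + 2)*(z - 5)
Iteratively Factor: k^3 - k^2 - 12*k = (k - 4)*(k^2 + 3*k) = (k - 4)*(k + 3)*(k)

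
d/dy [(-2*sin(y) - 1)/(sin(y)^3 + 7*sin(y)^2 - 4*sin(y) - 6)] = (4*sin(y)^3 + 17*sin(y)^2 + 14*sin(y) + 8)*cos(y)/(sin(y)^3 + 7*sin(y)^2 - 4*sin(y) - 6)^2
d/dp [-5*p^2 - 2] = -10*p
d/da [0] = 0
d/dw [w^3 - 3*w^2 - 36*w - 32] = 3*w^2 - 6*w - 36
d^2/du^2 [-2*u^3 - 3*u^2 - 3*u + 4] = -12*u - 6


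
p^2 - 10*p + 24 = (p - 6)*(p - 4)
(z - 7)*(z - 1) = z^2 - 8*z + 7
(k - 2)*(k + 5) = k^2 + 3*k - 10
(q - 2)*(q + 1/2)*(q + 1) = q^3 - q^2/2 - 5*q/2 - 1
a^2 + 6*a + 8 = (a + 2)*(a + 4)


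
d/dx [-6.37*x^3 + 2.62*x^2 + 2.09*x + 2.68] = -19.11*x^2 + 5.24*x + 2.09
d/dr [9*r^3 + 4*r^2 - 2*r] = 27*r^2 + 8*r - 2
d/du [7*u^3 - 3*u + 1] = 21*u^2 - 3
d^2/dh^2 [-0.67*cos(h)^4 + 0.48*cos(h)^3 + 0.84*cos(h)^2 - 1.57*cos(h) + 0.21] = 10.72*cos(h)^4 - 4.32*cos(h)^3 - 11.4*cos(h)^2 + 4.45*cos(h) + 1.68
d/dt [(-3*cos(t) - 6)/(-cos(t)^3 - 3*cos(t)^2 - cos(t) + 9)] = 3*(27*cos(t) + 9*cos(2*t) + cos(3*t) + 31)*sin(t)/(2*(cos(t)^3 + 3*cos(t)^2 + cos(t) - 9)^2)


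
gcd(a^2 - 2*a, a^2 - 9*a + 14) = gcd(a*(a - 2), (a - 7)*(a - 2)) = a - 2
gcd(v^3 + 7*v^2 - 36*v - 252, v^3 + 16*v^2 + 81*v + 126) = v^2 + 13*v + 42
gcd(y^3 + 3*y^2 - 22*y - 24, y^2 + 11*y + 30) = y + 6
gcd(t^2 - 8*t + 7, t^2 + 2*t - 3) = t - 1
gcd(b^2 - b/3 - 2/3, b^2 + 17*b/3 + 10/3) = b + 2/3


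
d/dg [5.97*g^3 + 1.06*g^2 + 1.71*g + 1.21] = 17.91*g^2 + 2.12*g + 1.71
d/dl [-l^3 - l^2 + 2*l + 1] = -3*l^2 - 2*l + 2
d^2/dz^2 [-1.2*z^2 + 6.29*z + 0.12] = -2.40000000000000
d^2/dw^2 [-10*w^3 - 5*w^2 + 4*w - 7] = -60*w - 10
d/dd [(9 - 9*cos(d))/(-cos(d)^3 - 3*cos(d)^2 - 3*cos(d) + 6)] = 144*(2*cos(d)^3 - 6*cos(d) + 3)*sin(d)/(-12*sin(d)^2 + 15*cos(d) + cos(3*d) - 12)^2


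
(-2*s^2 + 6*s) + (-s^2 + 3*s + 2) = -3*s^2 + 9*s + 2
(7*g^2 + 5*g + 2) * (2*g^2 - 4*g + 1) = 14*g^4 - 18*g^3 - 9*g^2 - 3*g + 2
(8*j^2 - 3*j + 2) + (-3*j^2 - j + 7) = 5*j^2 - 4*j + 9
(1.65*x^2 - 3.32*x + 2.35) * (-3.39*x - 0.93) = -5.5935*x^3 + 9.7203*x^2 - 4.8789*x - 2.1855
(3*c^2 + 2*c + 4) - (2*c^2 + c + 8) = c^2 + c - 4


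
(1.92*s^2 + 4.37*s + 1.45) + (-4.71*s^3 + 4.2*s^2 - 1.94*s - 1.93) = -4.71*s^3 + 6.12*s^2 + 2.43*s - 0.48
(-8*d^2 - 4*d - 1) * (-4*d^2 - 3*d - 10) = 32*d^4 + 40*d^3 + 96*d^2 + 43*d + 10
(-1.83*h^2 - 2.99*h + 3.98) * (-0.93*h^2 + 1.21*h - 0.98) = 1.7019*h^4 + 0.5664*h^3 - 5.5259*h^2 + 7.746*h - 3.9004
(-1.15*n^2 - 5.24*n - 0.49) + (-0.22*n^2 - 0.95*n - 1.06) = -1.37*n^2 - 6.19*n - 1.55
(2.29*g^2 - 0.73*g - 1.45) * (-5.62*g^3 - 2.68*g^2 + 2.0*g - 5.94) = -12.8698*g^5 - 2.0346*g^4 + 14.6854*g^3 - 11.1766*g^2 + 1.4362*g + 8.613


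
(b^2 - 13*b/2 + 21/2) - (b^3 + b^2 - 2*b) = -b^3 - 9*b/2 + 21/2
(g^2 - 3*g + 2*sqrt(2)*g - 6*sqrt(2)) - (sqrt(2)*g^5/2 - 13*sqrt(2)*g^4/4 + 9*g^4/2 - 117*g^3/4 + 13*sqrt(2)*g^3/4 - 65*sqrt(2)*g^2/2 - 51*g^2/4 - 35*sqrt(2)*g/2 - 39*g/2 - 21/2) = -sqrt(2)*g^5/2 - 9*g^4/2 + 13*sqrt(2)*g^4/4 - 13*sqrt(2)*g^3/4 + 117*g^3/4 + 55*g^2/4 + 65*sqrt(2)*g^2/2 + 33*g/2 + 39*sqrt(2)*g/2 - 6*sqrt(2) + 21/2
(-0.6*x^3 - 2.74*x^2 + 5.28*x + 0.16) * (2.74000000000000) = -1.644*x^3 - 7.5076*x^2 + 14.4672*x + 0.4384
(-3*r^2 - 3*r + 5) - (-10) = -3*r^2 - 3*r + 15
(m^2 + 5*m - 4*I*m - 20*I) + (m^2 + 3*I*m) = 2*m^2 + 5*m - I*m - 20*I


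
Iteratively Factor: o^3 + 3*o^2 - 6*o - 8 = (o + 4)*(o^2 - o - 2) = (o - 2)*(o + 4)*(o + 1)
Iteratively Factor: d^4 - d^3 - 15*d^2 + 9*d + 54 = (d - 3)*(d^3 + 2*d^2 - 9*d - 18) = (d - 3)^2*(d^2 + 5*d + 6) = (d - 3)^2*(d + 3)*(d + 2)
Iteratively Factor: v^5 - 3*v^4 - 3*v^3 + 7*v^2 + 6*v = (v - 2)*(v^4 - v^3 - 5*v^2 - 3*v) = v*(v - 2)*(v^3 - v^2 - 5*v - 3) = v*(v - 2)*(v + 1)*(v^2 - 2*v - 3) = v*(v - 3)*(v - 2)*(v + 1)*(v + 1)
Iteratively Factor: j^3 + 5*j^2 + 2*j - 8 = (j + 2)*(j^2 + 3*j - 4) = (j + 2)*(j + 4)*(j - 1)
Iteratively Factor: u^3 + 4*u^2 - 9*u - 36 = (u - 3)*(u^2 + 7*u + 12) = (u - 3)*(u + 3)*(u + 4)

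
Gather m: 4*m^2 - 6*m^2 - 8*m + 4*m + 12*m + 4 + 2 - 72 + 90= -2*m^2 + 8*m + 24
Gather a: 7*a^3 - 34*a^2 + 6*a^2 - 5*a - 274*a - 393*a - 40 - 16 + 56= 7*a^3 - 28*a^2 - 672*a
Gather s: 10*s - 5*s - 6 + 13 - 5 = 5*s + 2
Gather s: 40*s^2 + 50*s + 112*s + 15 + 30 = 40*s^2 + 162*s + 45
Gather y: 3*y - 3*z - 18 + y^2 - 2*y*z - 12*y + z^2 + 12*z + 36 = y^2 + y*(-2*z - 9) + z^2 + 9*z + 18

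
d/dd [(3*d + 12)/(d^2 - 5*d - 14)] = 3*(-d^2 - 8*d + 6)/(d^4 - 10*d^3 - 3*d^2 + 140*d + 196)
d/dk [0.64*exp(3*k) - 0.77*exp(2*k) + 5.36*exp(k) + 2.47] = (1.92*exp(2*k) - 1.54*exp(k) + 5.36)*exp(k)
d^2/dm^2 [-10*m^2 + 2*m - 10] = -20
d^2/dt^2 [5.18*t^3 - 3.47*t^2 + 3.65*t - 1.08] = 31.08*t - 6.94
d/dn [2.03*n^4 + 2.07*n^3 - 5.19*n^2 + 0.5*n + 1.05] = 8.12*n^3 + 6.21*n^2 - 10.38*n + 0.5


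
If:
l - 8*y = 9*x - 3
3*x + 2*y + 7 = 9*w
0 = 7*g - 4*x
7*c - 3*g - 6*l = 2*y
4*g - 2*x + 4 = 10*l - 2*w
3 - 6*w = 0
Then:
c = 1159/1484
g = -135/53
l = 79/212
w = 1/2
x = -945/212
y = 2305/424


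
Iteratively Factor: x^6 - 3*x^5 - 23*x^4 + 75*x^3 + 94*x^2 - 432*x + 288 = (x - 4)*(x^5 + x^4 - 19*x^3 - x^2 + 90*x - 72) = (x - 4)*(x + 3)*(x^4 - 2*x^3 - 13*x^2 + 38*x - 24) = (x - 4)*(x - 2)*(x + 3)*(x^3 - 13*x + 12) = (x - 4)*(x - 2)*(x + 3)*(x + 4)*(x^2 - 4*x + 3) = (x - 4)*(x - 2)*(x - 1)*(x + 3)*(x + 4)*(x - 3)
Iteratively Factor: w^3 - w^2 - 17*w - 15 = (w - 5)*(w^2 + 4*w + 3) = (w - 5)*(w + 3)*(w + 1)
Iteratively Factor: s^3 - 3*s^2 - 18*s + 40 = (s + 4)*(s^2 - 7*s + 10) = (s - 5)*(s + 4)*(s - 2)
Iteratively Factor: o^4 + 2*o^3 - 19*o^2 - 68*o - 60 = (o + 3)*(o^3 - o^2 - 16*o - 20) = (o + 2)*(o + 3)*(o^2 - 3*o - 10) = (o + 2)^2*(o + 3)*(o - 5)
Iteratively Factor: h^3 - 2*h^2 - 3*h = (h + 1)*(h^2 - 3*h) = h*(h + 1)*(h - 3)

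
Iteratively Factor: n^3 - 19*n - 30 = (n - 5)*(n^2 + 5*n + 6) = (n - 5)*(n + 3)*(n + 2)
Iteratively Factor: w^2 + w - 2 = (w - 1)*(w + 2)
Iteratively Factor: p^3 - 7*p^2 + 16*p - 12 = (p - 2)*(p^2 - 5*p + 6) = (p - 3)*(p - 2)*(p - 2)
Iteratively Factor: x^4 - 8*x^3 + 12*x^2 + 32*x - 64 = (x - 2)*(x^3 - 6*x^2 + 32) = (x - 4)*(x - 2)*(x^2 - 2*x - 8) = (x - 4)^2*(x - 2)*(x + 2)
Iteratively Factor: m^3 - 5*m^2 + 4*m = (m)*(m^2 - 5*m + 4) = m*(m - 1)*(m - 4)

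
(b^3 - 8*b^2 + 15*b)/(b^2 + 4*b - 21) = b*(b - 5)/(b + 7)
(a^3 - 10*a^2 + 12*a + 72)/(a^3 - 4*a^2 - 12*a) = (a - 6)/a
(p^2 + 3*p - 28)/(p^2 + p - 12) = (p^2 + 3*p - 28)/(p^2 + p - 12)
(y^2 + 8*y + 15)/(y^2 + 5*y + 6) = (y + 5)/(y + 2)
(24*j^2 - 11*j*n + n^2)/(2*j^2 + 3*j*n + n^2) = (24*j^2 - 11*j*n + n^2)/(2*j^2 + 3*j*n + n^2)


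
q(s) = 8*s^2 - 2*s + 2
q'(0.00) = -2.00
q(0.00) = 2.00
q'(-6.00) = -98.00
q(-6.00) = 302.00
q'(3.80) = 58.80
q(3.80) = 109.92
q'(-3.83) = -63.28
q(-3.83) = 127.01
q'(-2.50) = -42.00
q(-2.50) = 57.00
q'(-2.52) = -42.32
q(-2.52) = 57.84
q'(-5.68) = -92.88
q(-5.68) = 271.46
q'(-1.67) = -28.72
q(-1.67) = 27.65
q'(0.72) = 9.52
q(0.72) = 4.71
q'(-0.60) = -11.60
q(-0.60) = 6.08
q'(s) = 16*s - 2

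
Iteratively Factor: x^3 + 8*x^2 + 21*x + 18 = (x + 3)*(x^2 + 5*x + 6) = (x + 2)*(x + 3)*(x + 3)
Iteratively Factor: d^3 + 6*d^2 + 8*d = (d)*(d^2 + 6*d + 8) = d*(d + 4)*(d + 2)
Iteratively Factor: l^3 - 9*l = (l + 3)*(l^2 - 3*l) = (l - 3)*(l + 3)*(l)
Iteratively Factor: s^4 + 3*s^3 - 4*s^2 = (s)*(s^3 + 3*s^2 - 4*s) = s^2*(s^2 + 3*s - 4) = s^2*(s - 1)*(s + 4)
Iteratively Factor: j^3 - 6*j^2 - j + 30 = (j - 3)*(j^2 - 3*j - 10) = (j - 3)*(j + 2)*(j - 5)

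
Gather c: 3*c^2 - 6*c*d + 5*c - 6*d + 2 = 3*c^2 + c*(5 - 6*d) - 6*d + 2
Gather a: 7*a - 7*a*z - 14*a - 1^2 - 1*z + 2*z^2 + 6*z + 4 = a*(-7*z - 7) + 2*z^2 + 5*z + 3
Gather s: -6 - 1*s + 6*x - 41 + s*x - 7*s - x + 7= s*(x - 8) + 5*x - 40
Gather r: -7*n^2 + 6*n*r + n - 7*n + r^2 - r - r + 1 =-7*n^2 - 6*n + r^2 + r*(6*n - 2) + 1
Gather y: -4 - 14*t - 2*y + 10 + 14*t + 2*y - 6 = 0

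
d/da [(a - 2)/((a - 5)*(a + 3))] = (-a^2 + 4*a - 19)/(a^4 - 4*a^3 - 26*a^2 + 60*a + 225)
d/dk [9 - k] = -1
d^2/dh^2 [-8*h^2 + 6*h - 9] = -16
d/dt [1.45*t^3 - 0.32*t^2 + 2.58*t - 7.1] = 4.35*t^2 - 0.64*t + 2.58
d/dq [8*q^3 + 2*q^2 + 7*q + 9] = 24*q^2 + 4*q + 7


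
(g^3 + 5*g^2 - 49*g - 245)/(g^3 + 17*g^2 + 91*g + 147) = (g^2 - 2*g - 35)/(g^2 + 10*g + 21)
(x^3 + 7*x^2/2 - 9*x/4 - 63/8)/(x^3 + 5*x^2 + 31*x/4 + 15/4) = (4*x^2 + 8*x - 21)/(2*(2*x^2 + 7*x + 5))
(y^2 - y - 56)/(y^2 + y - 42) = (y - 8)/(y - 6)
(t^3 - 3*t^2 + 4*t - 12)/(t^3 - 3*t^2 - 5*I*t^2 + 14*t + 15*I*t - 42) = (t - 2*I)/(t - 7*I)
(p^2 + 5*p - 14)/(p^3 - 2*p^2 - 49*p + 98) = 1/(p - 7)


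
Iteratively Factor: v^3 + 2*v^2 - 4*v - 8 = (v + 2)*(v^2 - 4) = (v - 2)*(v + 2)*(v + 2)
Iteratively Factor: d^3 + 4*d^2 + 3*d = (d)*(d^2 + 4*d + 3) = d*(d + 3)*(d + 1)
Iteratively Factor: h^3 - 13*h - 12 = (h - 4)*(h^2 + 4*h + 3) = (h - 4)*(h + 1)*(h + 3)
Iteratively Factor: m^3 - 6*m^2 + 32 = (m - 4)*(m^2 - 2*m - 8) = (m - 4)^2*(m + 2)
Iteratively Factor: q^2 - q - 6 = (q + 2)*(q - 3)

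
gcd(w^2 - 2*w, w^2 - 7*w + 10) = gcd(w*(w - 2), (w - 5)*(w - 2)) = w - 2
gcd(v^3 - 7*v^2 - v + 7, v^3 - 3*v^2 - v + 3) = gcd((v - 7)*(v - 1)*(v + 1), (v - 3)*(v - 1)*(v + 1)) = v^2 - 1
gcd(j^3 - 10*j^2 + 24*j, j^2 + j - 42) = j - 6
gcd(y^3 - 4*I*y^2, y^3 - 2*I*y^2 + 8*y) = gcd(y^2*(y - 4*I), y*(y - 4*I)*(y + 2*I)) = y^2 - 4*I*y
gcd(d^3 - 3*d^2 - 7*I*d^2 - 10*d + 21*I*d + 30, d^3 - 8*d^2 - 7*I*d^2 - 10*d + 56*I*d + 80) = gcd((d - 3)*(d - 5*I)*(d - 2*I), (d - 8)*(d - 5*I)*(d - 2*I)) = d^2 - 7*I*d - 10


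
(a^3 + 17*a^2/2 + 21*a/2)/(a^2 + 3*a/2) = a + 7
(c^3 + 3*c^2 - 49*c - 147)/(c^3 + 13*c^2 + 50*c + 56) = (c^2 - 4*c - 21)/(c^2 + 6*c + 8)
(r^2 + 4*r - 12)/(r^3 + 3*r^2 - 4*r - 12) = (r + 6)/(r^2 + 5*r + 6)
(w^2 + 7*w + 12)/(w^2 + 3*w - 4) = (w + 3)/(w - 1)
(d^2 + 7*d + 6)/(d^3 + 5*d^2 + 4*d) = (d + 6)/(d*(d + 4))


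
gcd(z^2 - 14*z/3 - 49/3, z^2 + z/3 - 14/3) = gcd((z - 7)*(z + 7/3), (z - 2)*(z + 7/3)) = z + 7/3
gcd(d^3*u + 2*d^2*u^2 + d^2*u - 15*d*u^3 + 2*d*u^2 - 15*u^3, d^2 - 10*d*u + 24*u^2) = 1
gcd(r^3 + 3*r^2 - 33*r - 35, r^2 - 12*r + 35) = r - 5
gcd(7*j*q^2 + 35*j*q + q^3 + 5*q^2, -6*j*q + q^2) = q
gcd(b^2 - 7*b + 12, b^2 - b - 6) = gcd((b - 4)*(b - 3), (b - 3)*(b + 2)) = b - 3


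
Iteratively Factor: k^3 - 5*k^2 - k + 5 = (k - 1)*(k^2 - 4*k - 5) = (k - 1)*(k + 1)*(k - 5)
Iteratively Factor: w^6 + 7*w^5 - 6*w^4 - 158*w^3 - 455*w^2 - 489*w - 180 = (w + 4)*(w^5 + 3*w^4 - 18*w^3 - 86*w^2 - 111*w - 45) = (w + 3)*(w + 4)*(w^4 - 18*w^2 - 32*w - 15) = (w + 3)^2*(w + 4)*(w^3 - 3*w^2 - 9*w - 5) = (w + 1)*(w + 3)^2*(w + 4)*(w^2 - 4*w - 5) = (w - 5)*(w + 1)*(w + 3)^2*(w + 4)*(w + 1)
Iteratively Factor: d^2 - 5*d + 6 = (d - 3)*(d - 2)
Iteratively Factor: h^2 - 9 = (h + 3)*(h - 3)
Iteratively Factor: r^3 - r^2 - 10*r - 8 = (r + 1)*(r^2 - 2*r - 8) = (r + 1)*(r + 2)*(r - 4)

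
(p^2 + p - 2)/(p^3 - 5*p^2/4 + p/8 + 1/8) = 8*(p + 2)/(8*p^2 - 2*p - 1)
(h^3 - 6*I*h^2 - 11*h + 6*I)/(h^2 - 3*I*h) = h - 3*I - 2/h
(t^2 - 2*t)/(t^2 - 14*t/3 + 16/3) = 3*t/(3*t - 8)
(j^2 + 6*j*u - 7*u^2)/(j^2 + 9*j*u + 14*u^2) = (j - u)/(j + 2*u)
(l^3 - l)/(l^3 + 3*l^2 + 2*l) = (l - 1)/(l + 2)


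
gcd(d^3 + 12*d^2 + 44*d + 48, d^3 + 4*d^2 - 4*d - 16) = d^2 + 6*d + 8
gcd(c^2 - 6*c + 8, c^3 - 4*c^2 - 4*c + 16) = c^2 - 6*c + 8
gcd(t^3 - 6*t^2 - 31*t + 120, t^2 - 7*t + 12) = t - 3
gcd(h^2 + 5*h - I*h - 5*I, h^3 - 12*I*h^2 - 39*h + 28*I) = h - I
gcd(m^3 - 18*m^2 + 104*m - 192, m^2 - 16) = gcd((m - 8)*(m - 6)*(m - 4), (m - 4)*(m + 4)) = m - 4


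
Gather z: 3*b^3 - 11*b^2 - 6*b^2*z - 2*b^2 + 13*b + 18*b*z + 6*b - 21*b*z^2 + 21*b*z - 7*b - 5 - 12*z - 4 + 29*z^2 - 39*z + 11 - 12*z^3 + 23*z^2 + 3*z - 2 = 3*b^3 - 13*b^2 + 12*b - 12*z^3 + z^2*(52 - 21*b) + z*(-6*b^2 + 39*b - 48)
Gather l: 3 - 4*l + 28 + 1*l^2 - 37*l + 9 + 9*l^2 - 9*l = 10*l^2 - 50*l + 40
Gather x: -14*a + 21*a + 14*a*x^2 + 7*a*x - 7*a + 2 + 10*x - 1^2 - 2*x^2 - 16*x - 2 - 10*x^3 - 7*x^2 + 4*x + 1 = -10*x^3 + x^2*(14*a - 9) + x*(7*a - 2)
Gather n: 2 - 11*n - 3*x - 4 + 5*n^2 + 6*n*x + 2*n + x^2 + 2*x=5*n^2 + n*(6*x - 9) + x^2 - x - 2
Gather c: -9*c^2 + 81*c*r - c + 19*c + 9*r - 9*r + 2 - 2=-9*c^2 + c*(81*r + 18)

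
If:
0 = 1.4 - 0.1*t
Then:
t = 14.00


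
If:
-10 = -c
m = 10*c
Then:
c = 10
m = 100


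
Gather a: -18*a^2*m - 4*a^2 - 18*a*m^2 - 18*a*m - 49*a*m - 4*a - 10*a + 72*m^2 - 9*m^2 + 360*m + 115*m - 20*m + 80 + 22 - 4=a^2*(-18*m - 4) + a*(-18*m^2 - 67*m - 14) + 63*m^2 + 455*m + 98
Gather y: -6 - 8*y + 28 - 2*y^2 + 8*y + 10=32 - 2*y^2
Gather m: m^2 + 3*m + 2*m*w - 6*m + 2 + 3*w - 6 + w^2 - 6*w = m^2 + m*(2*w - 3) + w^2 - 3*w - 4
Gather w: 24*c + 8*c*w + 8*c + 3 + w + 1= 32*c + w*(8*c + 1) + 4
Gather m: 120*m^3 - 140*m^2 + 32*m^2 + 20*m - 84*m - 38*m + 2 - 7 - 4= 120*m^3 - 108*m^2 - 102*m - 9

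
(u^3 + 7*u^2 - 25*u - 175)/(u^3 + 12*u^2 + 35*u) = (u - 5)/u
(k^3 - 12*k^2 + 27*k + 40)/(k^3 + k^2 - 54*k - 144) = (k^2 - 4*k - 5)/(k^2 + 9*k + 18)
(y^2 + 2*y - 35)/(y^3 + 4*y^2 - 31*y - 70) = 1/(y + 2)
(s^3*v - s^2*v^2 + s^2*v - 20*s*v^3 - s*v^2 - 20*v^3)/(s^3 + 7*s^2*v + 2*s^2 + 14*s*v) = v*(s^3 - s^2*v + s^2 - 20*s*v^2 - s*v - 20*v^2)/(s*(s^2 + 7*s*v + 2*s + 14*v))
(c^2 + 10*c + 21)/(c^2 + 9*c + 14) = (c + 3)/(c + 2)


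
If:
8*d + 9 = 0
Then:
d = -9/8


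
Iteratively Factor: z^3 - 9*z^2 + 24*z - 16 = (z - 1)*(z^2 - 8*z + 16) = (z - 4)*(z - 1)*(z - 4)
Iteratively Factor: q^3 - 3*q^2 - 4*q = (q)*(q^2 - 3*q - 4) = q*(q - 4)*(q + 1)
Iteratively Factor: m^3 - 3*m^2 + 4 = (m - 2)*(m^2 - m - 2) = (m - 2)*(m + 1)*(m - 2)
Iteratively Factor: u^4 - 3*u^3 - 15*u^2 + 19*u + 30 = (u - 5)*(u^3 + 2*u^2 - 5*u - 6) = (u - 5)*(u + 3)*(u^2 - u - 2) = (u - 5)*(u - 2)*(u + 3)*(u + 1)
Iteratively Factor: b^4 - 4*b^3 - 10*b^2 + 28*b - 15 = (b - 1)*(b^3 - 3*b^2 - 13*b + 15) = (b - 5)*(b - 1)*(b^2 + 2*b - 3) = (b - 5)*(b - 1)^2*(b + 3)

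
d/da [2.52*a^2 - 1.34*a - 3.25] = 5.04*a - 1.34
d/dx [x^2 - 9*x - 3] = 2*x - 9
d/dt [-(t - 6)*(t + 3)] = 3 - 2*t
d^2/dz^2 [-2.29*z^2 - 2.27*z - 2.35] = -4.58000000000000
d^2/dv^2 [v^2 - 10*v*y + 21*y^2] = 2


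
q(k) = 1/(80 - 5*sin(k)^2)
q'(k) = 10*sin(k)*cos(k)/(80 - 5*sin(k)^2)^2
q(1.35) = 0.01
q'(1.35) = 0.00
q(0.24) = 0.01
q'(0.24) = 0.00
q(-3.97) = 0.01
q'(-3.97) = -0.00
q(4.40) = 0.01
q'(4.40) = 0.00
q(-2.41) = 0.01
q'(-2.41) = 0.00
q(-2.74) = 0.01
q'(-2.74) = 0.00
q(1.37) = 0.01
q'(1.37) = 0.00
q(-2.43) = 0.01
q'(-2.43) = 0.00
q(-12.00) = 0.01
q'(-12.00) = 0.00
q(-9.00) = 0.01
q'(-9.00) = 0.00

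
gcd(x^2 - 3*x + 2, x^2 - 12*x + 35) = 1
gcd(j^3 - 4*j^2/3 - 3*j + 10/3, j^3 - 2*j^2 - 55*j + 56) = j - 1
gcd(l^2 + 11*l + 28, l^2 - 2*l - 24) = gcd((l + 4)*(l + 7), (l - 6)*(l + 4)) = l + 4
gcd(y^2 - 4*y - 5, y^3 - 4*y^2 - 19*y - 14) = y + 1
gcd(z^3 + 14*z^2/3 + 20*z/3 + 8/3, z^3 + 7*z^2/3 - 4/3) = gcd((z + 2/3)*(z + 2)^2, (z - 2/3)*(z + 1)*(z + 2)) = z + 2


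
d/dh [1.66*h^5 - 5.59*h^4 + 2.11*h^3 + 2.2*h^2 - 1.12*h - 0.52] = 8.3*h^4 - 22.36*h^3 + 6.33*h^2 + 4.4*h - 1.12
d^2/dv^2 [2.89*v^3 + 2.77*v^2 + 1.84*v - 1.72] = 17.34*v + 5.54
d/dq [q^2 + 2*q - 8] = 2*q + 2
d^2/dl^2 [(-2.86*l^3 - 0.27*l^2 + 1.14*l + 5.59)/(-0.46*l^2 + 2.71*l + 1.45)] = (3.5527136788005e-15*l^4 + 46.014208*l^3 + 61.413696*l^2 + 73.327584*l - 79.469488)/(0.097336*l^6 - 1.720308*l^5 + 9.214398*l^4 - 9.057091*l^3 - 29.045385*l^2 - 17.093325*l - 3.048625)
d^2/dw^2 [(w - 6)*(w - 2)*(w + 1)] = 6*w - 14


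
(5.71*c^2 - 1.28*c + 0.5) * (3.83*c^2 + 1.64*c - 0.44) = 21.8693*c^4 + 4.462*c^3 - 2.6966*c^2 + 1.3832*c - 0.22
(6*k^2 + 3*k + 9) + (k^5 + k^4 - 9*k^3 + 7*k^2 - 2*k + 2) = k^5 + k^4 - 9*k^3 + 13*k^2 + k + 11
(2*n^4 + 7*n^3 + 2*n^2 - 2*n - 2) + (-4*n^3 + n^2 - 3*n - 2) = 2*n^4 + 3*n^3 + 3*n^2 - 5*n - 4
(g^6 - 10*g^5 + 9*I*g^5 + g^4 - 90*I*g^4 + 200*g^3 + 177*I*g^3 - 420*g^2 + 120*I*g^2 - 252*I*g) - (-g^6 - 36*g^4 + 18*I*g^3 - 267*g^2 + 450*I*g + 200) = 2*g^6 - 10*g^5 + 9*I*g^5 + 37*g^4 - 90*I*g^4 + 200*g^3 + 159*I*g^3 - 153*g^2 + 120*I*g^2 - 702*I*g - 200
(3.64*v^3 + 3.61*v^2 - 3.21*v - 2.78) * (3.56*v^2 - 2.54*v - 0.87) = 12.9584*v^5 + 3.606*v^4 - 23.7638*v^3 - 4.8841*v^2 + 9.8539*v + 2.4186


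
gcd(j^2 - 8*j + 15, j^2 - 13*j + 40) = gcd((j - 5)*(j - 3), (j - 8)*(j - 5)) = j - 5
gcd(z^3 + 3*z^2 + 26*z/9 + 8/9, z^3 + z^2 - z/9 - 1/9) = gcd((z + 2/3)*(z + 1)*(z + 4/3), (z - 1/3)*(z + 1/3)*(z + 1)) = z + 1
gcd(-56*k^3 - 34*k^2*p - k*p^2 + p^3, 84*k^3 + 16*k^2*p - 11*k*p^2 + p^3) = -14*k^2 - 5*k*p + p^2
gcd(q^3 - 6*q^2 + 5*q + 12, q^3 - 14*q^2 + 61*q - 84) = q^2 - 7*q + 12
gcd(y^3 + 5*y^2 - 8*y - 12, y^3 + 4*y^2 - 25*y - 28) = y + 1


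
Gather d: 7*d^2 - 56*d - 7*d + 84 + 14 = 7*d^2 - 63*d + 98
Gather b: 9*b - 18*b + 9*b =0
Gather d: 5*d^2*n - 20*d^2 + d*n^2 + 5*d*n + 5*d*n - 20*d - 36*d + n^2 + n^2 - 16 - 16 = d^2*(5*n - 20) + d*(n^2 + 10*n - 56) + 2*n^2 - 32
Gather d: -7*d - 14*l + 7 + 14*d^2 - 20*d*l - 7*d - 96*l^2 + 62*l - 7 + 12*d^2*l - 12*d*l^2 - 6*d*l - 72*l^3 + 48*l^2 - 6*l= d^2*(12*l + 14) + d*(-12*l^2 - 26*l - 14) - 72*l^3 - 48*l^2 + 42*l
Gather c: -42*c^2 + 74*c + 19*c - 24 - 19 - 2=-42*c^2 + 93*c - 45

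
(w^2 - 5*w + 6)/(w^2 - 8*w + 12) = (w - 3)/(w - 6)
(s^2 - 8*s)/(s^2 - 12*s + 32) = s/(s - 4)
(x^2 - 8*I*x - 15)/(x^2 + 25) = (x - 3*I)/(x + 5*I)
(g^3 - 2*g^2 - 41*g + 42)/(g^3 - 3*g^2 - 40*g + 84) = (g - 1)/(g - 2)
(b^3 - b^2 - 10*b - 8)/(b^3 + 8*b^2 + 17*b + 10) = (b - 4)/(b + 5)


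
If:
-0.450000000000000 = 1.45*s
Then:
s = -0.31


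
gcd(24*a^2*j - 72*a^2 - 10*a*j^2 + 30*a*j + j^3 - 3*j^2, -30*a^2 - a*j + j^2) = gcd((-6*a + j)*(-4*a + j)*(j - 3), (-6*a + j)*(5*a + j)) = 6*a - j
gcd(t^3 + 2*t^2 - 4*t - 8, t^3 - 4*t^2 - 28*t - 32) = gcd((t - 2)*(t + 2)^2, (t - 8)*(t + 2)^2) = t^2 + 4*t + 4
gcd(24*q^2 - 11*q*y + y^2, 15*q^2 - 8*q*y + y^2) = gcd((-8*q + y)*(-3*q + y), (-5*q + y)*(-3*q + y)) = -3*q + y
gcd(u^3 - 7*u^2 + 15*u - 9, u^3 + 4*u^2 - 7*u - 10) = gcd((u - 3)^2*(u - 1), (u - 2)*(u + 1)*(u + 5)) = 1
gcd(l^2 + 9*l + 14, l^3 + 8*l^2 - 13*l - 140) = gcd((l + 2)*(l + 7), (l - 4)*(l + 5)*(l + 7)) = l + 7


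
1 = 1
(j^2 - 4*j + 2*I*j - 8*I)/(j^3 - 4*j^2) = (j + 2*I)/j^2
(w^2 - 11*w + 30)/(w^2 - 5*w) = (w - 6)/w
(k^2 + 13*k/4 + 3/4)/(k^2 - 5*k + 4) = (4*k^2 + 13*k + 3)/(4*(k^2 - 5*k + 4))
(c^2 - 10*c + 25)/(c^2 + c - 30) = (c - 5)/(c + 6)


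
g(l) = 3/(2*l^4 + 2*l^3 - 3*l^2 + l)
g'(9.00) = 0.00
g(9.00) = 0.00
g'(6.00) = 0.00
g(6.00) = 0.00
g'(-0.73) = -2.54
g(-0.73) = -1.18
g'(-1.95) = 133.73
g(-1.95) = 4.11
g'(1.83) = -0.25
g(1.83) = 0.11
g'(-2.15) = 2.43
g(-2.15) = 0.44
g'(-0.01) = -29979.76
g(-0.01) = -291.21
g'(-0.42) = -11.16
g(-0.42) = -2.90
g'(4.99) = -0.00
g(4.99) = 0.00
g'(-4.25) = 0.01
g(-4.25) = 0.01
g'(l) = 3*(-8*l^3 - 6*l^2 + 6*l - 1)/(2*l^4 + 2*l^3 - 3*l^2 + l)^2 = 3*(-8*l^3 - 6*l^2 + 6*l - 1)/(l^2*(2*l^3 + 2*l^2 - 3*l + 1)^2)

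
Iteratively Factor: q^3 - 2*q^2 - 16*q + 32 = (q - 2)*(q^2 - 16) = (q - 2)*(q + 4)*(q - 4)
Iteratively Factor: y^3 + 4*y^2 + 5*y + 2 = (y + 2)*(y^2 + 2*y + 1) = (y + 1)*(y + 2)*(y + 1)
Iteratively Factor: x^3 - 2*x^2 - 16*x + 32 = (x + 4)*(x^2 - 6*x + 8) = (x - 4)*(x + 4)*(x - 2)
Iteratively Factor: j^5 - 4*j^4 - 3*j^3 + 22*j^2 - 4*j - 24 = (j + 1)*(j^4 - 5*j^3 + 2*j^2 + 20*j - 24) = (j + 1)*(j + 2)*(j^3 - 7*j^2 + 16*j - 12) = (j - 2)*(j + 1)*(j + 2)*(j^2 - 5*j + 6) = (j - 2)^2*(j + 1)*(j + 2)*(j - 3)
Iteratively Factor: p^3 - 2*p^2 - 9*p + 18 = (p + 3)*(p^2 - 5*p + 6) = (p - 3)*(p + 3)*(p - 2)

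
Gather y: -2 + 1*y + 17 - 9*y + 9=24 - 8*y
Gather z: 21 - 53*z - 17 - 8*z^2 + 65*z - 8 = -8*z^2 + 12*z - 4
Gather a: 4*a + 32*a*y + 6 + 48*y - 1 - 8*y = a*(32*y + 4) + 40*y + 5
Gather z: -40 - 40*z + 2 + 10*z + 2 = -30*z - 36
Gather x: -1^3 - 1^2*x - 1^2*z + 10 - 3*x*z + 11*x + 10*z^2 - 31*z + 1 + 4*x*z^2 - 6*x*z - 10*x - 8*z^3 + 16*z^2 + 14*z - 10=x*(4*z^2 - 9*z) - 8*z^3 + 26*z^2 - 18*z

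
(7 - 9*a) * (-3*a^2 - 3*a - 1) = 27*a^3 + 6*a^2 - 12*a - 7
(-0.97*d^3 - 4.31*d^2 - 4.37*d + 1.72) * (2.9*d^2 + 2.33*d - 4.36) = -2.813*d^5 - 14.7591*d^4 - 18.4861*d^3 + 13.5975*d^2 + 23.0608*d - 7.4992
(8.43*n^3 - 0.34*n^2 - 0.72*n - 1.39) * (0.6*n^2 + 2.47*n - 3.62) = 5.058*n^5 + 20.6181*n^4 - 31.7884*n^3 - 1.3816*n^2 - 0.8269*n + 5.0318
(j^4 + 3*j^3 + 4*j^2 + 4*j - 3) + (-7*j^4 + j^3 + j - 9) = -6*j^4 + 4*j^3 + 4*j^2 + 5*j - 12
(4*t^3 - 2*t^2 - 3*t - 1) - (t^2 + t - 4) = 4*t^3 - 3*t^2 - 4*t + 3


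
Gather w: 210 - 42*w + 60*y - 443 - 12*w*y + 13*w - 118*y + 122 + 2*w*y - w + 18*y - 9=w*(-10*y - 30) - 40*y - 120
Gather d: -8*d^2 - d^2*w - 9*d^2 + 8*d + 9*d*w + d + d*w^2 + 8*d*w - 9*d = d^2*(-w - 17) + d*(w^2 + 17*w)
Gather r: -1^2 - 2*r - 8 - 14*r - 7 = -16*r - 16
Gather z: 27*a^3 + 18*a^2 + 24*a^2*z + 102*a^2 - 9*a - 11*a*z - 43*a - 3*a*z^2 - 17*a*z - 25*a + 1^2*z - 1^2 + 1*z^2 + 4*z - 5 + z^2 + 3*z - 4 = 27*a^3 + 120*a^2 - 77*a + z^2*(2 - 3*a) + z*(24*a^2 - 28*a + 8) - 10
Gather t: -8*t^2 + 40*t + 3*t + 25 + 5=-8*t^2 + 43*t + 30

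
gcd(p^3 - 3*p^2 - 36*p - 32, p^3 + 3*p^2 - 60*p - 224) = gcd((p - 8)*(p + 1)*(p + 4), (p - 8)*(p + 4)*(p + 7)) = p^2 - 4*p - 32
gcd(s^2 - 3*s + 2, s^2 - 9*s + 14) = s - 2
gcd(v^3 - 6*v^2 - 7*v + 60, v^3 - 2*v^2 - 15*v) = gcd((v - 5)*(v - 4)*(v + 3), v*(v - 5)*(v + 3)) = v^2 - 2*v - 15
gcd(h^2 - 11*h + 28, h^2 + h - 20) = h - 4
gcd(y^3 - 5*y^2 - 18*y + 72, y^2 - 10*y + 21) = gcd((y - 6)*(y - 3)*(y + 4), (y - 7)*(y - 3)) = y - 3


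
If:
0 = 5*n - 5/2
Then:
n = 1/2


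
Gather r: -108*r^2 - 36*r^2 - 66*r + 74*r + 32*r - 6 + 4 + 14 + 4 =-144*r^2 + 40*r + 16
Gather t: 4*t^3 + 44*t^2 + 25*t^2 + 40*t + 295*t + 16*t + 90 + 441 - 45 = 4*t^3 + 69*t^2 + 351*t + 486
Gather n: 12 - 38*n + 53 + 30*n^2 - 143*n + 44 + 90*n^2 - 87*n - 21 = 120*n^2 - 268*n + 88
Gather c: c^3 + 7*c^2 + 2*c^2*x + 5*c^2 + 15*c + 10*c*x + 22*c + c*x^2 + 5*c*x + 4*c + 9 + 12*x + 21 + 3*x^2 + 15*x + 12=c^3 + c^2*(2*x + 12) + c*(x^2 + 15*x + 41) + 3*x^2 + 27*x + 42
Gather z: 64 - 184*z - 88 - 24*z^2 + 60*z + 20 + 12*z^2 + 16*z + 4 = -12*z^2 - 108*z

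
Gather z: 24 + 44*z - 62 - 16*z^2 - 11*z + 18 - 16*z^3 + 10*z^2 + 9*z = -16*z^3 - 6*z^2 + 42*z - 20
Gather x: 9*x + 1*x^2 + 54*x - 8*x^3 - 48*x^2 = -8*x^3 - 47*x^2 + 63*x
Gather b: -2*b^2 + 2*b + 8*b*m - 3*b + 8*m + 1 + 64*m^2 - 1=-2*b^2 + b*(8*m - 1) + 64*m^2 + 8*m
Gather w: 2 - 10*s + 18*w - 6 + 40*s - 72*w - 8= 30*s - 54*w - 12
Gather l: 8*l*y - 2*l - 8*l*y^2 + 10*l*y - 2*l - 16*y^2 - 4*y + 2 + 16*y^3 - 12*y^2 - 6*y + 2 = l*(-8*y^2 + 18*y - 4) + 16*y^3 - 28*y^2 - 10*y + 4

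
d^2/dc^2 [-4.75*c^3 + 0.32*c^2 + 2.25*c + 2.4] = 0.64 - 28.5*c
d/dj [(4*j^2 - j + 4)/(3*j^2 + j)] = (7*j^2 - 24*j - 4)/(j^2*(9*j^2 + 6*j + 1))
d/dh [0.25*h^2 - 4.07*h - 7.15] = 0.5*h - 4.07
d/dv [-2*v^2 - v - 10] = -4*v - 1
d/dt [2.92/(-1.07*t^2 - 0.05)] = 6.2488*t/(1.07*t^2 + 0.05)^2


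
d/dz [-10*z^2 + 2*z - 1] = 2 - 20*z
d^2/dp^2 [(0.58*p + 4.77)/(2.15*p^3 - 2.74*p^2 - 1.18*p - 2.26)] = (16.0863*p^5 + 244.09122*p^4 - 437.949384*p^3 + 176.077212*p^2 + 210.049212*p - 48.885488)/(9.938375*p^9 - 37.99695*p^8 + 32.06037*p^7 - 10.203094*p^6 + 62.286036*p^5 - 27.945336*p^4 - 12.541204*p^3 - 51.424944*p^2 - 18.080904*p - 11.543176)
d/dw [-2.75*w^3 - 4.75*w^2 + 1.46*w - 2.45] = -8.25*w^2 - 9.5*w + 1.46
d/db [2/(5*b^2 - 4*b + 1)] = 4*(2 - 5*b)/(5*b^2 - 4*b + 1)^2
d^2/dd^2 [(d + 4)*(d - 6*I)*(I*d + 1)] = 6*I*d + 14 + 8*I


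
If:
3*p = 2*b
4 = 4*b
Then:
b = 1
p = 2/3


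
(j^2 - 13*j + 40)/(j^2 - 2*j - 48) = (j - 5)/(j + 6)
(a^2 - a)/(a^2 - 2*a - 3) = a*(1 - a)/(-a^2 + 2*a + 3)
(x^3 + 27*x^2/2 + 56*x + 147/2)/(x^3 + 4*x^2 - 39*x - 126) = (x + 7/2)/(x - 6)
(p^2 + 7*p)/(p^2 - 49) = p/(p - 7)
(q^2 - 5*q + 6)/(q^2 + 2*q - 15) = (q - 2)/(q + 5)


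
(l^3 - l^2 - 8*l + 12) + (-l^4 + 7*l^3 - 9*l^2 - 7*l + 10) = -l^4 + 8*l^3 - 10*l^2 - 15*l + 22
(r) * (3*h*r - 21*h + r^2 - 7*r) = 3*h*r^2 - 21*h*r + r^3 - 7*r^2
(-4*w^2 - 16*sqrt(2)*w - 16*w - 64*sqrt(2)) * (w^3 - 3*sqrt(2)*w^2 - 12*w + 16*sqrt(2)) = -4*w^5 - 16*w^4 - 4*sqrt(2)*w^4 - 16*sqrt(2)*w^3 + 144*w^3 + 128*sqrt(2)*w^2 + 576*w^2 - 512*w + 512*sqrt(2)*w - 2048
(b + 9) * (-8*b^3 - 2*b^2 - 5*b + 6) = -8*b^4 - 74*b^3 - 23*b^2 - 39*b + 54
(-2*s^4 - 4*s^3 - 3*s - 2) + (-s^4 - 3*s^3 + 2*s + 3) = -3*s^4 - 7*s^3 - s + 1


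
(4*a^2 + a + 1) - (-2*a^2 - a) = 6*a^2 + 2*a + 1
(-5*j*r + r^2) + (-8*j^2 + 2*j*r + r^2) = -8*j^2 - 3*j*r + 2*r^2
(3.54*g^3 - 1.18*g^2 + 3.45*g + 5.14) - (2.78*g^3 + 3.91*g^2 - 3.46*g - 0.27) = 0.76*g^3 - 5.09*g^2 + 6.91*g + 5.41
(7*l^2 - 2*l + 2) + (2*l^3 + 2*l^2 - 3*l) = 2*l^3 + 9*l^2 - 5*l + 2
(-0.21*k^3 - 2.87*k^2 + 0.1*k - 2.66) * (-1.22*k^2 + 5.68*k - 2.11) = 0.2562*k^5 + 2.3086*k^4 - 15.9805*k^3 + 9.8689*k^2 - 15.3198*k + 5.6126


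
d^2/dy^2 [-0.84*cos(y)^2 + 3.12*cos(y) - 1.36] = -3.12*cos(y) + 1.68*cos(2*y)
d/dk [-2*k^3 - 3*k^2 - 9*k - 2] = -6*k^2 - 6*k - 9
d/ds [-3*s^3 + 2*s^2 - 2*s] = -9*s^2 + 4*s - 2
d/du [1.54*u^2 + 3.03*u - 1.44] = 3.08*u + 3.03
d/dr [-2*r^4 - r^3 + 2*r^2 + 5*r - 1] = -8*r^3 - 3*r^2 + 4*r + 5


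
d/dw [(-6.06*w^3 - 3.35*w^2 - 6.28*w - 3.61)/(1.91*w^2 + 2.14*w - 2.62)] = (-11.5746*w^4 - 25.9368*w^3 + 52.4574*w^2 + 31.3442*w + 24.179)/(3.6481*w^4 + 8.1748*w^3 - 5.4288*w^2 - 11.2136*w + 6.8644)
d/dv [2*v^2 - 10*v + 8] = 4*v - 10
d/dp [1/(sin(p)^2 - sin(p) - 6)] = (1 - 2*sin(p))*cos(p)/(sin(p) + cos(p)^2 + 5)^2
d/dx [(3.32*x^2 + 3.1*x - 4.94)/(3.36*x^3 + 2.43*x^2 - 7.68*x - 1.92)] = (-11.1552*x^4 - 20.832*x^3 + 16.7646*x^2 + 11.2596*x - 43.8912)/(11.2896*x^6 + 16.3296*x^5 - 45.7047*x^4 - 50.2272*x^3 + 49.6512*x^2 + 29.4912*x + 3.6864)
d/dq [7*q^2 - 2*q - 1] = 14*q - 2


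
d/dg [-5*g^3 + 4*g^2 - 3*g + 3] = -15*g^2 + 8*g - 3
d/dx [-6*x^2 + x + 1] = 1 - 12*x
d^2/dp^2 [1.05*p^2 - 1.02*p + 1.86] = 2.10000000000000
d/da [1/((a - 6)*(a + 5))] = (1 - 2*a)/(a^4 - 2*a^3 - 59*a^2 + 60*a + 900)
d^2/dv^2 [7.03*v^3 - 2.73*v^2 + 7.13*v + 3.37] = 42.18*v - 5.46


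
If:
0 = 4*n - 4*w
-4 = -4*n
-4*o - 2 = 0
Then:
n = 1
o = -1/2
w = 1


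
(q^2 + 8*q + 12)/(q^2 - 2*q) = (q^2 + 8*q + 12)/(q*(q - 2))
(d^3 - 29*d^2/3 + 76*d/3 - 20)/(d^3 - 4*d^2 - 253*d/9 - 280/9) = 3*(-3*d^3 + 29*d^2 - 76*d + 60)/(-9*d^3 + 36*d^2 + 253*d + 280)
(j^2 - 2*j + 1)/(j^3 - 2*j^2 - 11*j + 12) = (j - 1)/(j^2 - j - 12)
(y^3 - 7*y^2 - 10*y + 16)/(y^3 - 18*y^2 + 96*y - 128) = (y^2 + y - 2)/(y^2 - 10*y + 16)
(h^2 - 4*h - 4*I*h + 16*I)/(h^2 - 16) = (h - 4*I)/(h + 4)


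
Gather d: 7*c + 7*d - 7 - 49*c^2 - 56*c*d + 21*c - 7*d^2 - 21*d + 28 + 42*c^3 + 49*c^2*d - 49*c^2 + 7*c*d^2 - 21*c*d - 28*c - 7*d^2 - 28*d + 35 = 42*c^3 - 98*c^2 + d^2*(7*c - 14) + d*(49*c^2 - 77*c - 42) + 56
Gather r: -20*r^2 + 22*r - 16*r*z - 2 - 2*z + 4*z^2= -20*r^2 + r*(22 - 16*z) + 4*z^2 - 2*z - 2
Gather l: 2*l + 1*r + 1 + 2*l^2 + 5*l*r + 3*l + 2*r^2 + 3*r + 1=2*l^2 + l*(5*r + 5) + 2*r^2 + 4*r + 2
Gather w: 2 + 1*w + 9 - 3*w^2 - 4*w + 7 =-3*w^2 - 3*w + 18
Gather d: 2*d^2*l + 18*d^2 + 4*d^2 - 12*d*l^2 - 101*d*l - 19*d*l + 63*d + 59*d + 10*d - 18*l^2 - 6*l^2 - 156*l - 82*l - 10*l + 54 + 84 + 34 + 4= d^2*(2*l + 22) + d*(-12*l^2 - 120*l + 132) - 24*l^2 - 248*l + 176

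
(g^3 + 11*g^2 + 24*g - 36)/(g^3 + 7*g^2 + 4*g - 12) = (g + 6)/(g + 2)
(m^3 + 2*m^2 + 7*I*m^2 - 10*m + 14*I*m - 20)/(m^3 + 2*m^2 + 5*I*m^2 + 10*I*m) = (m + 2*I)/m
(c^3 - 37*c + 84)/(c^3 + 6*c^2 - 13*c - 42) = (c - 4)/(c + 2)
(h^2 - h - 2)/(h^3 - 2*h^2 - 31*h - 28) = (h - 2)/(h^2 - 3*h - 28)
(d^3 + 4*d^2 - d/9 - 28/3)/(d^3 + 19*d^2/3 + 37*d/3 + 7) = (d - 4/3)/(d + 1)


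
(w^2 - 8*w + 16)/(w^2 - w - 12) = (w - 4)/(w + 3)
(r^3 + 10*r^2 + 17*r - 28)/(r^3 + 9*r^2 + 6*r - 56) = (r - 1)/(r - 2)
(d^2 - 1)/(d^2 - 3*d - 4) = (d - 1)/(d - 4)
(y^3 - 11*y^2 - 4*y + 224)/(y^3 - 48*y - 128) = (y - 7)/(y + 4)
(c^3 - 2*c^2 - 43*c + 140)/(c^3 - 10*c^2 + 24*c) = (c^2 + 2*c - 35)/(c*(c - 6))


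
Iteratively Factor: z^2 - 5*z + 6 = (z - 3)*(z - 2)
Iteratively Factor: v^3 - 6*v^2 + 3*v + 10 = (v - 2)*(v^2 - 4*v - 5) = (v - 2)*(v + 1)*(v - 5)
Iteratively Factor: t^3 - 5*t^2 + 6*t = (t)*(t^2 - 5*t + 6) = t*(t - 3)*(t - 2)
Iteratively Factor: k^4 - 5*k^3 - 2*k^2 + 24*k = (k + 2)*(k^3 - 7*k^2 + 12*k) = k*(k + 2)*(k^2 - 7*k + 12) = k*(k - 4)*(k + 2)*(k - 3)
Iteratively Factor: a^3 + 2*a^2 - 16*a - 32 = (a + 4)*(a^2 - 2*a - 8) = (a + 2)*(a + 4)*(a - 4)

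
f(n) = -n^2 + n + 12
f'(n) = 1 - 2*n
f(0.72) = 12.20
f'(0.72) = -0.44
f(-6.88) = -42.21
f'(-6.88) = 14.76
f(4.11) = -0.78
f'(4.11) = -7.22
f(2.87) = 6.63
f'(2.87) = -4.74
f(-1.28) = 9.08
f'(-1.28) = 3.56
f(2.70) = 7.41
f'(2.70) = -4.40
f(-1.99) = 6.05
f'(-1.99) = 4.98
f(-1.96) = 6.20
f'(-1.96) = 4.92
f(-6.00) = -30.00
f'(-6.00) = 13.00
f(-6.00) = -30.00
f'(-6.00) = 13.00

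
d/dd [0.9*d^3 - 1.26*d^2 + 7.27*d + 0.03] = 2.7*d^2 - 2.52*d + 7.27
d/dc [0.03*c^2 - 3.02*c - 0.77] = 0.06*c - 3.02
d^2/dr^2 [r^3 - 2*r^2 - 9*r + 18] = 6*r - 4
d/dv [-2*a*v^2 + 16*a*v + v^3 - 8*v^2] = -4*a*v + 16*a + 3*v^2 - 16*v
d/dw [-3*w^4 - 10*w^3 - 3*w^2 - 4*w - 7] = -12*w^3 - 30*w^2 - 6*w - 4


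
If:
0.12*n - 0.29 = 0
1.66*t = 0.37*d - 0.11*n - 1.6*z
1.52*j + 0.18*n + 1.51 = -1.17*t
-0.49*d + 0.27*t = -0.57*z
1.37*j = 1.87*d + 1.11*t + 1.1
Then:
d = 4.08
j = 2.45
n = 2.42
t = -4.85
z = 5.81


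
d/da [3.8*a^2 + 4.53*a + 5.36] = 7.6*a + 4.53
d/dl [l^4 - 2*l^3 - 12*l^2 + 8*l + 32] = 4*l^3 - 6*l^2 - 24*l + 8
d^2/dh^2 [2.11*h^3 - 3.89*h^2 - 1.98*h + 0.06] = 12.66*h - 7.78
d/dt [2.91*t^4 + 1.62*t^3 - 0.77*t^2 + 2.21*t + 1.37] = 11.64*t^3 + 4.86*t^2 - 1.54*t + 2.21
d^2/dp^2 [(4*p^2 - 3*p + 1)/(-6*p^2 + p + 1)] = 4*(42*p^3 - 90*p^2 + 36*p - 7)/(216*p^6 - 108*p^5 - 90*p^4 + 35*p^3 + 15*p^2 - 3*p - 1)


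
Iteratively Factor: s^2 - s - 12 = (s - 4)*(s + 3)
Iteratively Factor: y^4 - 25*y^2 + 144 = (y - 4)*(y^3 + 4*y^2 - 9*y - 36) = (y - 4)*(y + 3)*(y^2 + y - 12) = (y - 4)*(y - 3)*(y + 3)*(y + 4)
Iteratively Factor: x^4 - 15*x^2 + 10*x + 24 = (x + 4)*(x^3 - 4*x^2 + x + 6) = (x - 2)*(x + 4)*(x^2 - 2*x - 3) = (x - 3)*(x - 2)*(x + 4)*(x + 1)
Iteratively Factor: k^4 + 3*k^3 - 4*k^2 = (k)*(k^3 + 3*k^2 - 4*k) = k*(k - 1)*(k^2 + 4*k) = k^2*(k - 1)*(k + 4)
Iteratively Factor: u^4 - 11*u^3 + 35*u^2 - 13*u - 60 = (u - 3)*(u^3 - 8*u^2 + 11*u + 20) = (u - 4)*(u - 3)*(u^2 - 4*u - 5) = (u - 4)*(u - 3)*(u + 1)*(u - 5)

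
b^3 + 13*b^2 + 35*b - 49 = (b - 1)*(b + 7)^2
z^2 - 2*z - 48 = (z - 8)*(z + 6)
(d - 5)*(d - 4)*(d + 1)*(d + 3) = d^4 - 5*d^3 - 13*d^2 + 53*d + 60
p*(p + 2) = p^2 + 2*p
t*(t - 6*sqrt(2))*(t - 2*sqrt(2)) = t^3 - 8*sqrt(2)*t^2 + 24*t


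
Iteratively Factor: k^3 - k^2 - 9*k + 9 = (k - 1)*(k^2 - 9) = (k - 1)*(k + 3)*(k - 3)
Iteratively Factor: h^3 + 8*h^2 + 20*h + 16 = (h + 4)*(h^2 + 4*h + 4) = (h + 2)*(h + 4)*(h + 2)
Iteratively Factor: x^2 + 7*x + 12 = (x + 4)*(x + 3)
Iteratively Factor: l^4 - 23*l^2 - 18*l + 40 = (l + 2)*(l^3 - 2*l^2 - 19*l + 20) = (l + 2)*(l + 4)*(l^2 - 6*l + 5) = (l - 5)*(l + 2)*(l + 4)*(l - 1)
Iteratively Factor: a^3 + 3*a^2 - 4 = (a + 2)*(a^2 + a - 2) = (a - 1)*(a + 2)*(a + 2)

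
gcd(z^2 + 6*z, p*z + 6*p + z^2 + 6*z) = z + 6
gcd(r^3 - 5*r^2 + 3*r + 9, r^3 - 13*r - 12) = r + 1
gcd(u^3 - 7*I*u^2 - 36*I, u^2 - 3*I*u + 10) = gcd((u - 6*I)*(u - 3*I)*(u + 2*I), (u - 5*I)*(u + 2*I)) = u + 2*I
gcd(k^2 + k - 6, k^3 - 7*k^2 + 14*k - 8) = k - 2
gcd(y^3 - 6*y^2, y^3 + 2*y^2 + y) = y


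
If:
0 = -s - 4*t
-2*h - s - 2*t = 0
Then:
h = t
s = -4*t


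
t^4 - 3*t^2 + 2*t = t*(t - 1)^2*(t + 2)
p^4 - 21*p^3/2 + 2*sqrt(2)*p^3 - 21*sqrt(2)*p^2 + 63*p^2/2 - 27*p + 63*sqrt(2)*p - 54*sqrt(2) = (p - 6)*(p - 3)*(p - 3/2)*(p + 2*sqrt(2))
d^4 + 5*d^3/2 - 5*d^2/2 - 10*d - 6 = (d - 2)*(d + 1)*(d + 3/2)*(d + 2)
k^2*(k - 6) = k^3 - 6*k^2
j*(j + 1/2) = j^2 + j/2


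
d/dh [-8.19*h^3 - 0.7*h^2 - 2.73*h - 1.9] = -24.57*h^2 - 1.4*h - 2.73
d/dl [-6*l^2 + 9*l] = 9 - 12*l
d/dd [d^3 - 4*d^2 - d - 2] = 3*d^2 - 8*d - 1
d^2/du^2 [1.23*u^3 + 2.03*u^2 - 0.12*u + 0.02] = 7.38*u + 4.06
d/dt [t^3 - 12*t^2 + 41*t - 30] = 3*t^2 - 24*t + 41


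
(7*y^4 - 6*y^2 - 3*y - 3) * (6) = 42*y^4 - 36*y^2 - 18*y - 18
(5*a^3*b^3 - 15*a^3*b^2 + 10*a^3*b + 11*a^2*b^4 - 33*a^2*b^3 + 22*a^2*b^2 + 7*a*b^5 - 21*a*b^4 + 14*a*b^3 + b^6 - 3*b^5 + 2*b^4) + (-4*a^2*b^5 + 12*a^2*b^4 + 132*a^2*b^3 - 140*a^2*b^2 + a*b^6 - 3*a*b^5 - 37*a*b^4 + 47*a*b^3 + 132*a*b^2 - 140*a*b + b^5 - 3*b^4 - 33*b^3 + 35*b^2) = 5*a^3*b^3 - 15*a^3*b^2 + 10*a^3*b - 4*a^2*b^5 + 23*a^2*b^4 + 99*a^2*b^3 - 118*a^2*b^2 + a*b^6 + 4*a*b^5 - 58*a*b^4 + 61*a*b^3 + 132*a*b^2 - 140*a*b + b^6 - 2*b^5 - b^4 - 33*b^3 + 35*b^2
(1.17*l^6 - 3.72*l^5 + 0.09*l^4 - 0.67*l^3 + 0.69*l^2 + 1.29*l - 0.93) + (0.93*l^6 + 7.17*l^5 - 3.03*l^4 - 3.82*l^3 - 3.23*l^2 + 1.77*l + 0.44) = 2.1*l^6 + 3.45*l^5 - 2.94*l^4 - 4.49*l^3 - 2.54*l^2 + 3.06*l - 0.49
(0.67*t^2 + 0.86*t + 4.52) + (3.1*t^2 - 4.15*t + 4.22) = 3.77*t^2 - 3.29*t + 8.74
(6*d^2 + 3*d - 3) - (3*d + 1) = 6*d^2 - 4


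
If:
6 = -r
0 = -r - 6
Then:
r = -6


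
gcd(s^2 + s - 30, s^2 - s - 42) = s + 6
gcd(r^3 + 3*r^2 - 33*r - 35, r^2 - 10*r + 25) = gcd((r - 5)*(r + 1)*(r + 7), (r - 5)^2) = r - 5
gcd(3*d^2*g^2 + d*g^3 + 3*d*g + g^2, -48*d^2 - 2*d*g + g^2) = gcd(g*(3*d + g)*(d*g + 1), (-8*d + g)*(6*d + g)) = 1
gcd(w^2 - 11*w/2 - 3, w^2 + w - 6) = 1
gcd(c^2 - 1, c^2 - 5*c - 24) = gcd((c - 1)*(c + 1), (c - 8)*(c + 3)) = 1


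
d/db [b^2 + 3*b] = 2*b + 3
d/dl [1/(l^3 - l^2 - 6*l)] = (-3*l^2 + 2*l + 6)/(l^2*(-l^2 + l + 6)^2)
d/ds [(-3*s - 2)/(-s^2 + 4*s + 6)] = (3*s^2 - 12*s - 2*(s - 2)*(3*s + 2) - 18)/(-s^2 + 4*s + 6)^2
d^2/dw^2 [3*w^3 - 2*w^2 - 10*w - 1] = 18*w - 4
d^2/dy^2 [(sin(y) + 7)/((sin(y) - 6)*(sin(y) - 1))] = (-sin(y)^4 - 36*sin(y)^3 + 149*sin(y)^2 - 26*sin(y) - 686)/((sin(y) - 6)^3*(sin(y) - 1)^2)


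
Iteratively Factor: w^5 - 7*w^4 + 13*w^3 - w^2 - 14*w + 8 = (w - 1)*(w^4 - 6*w^3 + 7*w^2 + 6*w - 8) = (w - 1)*(w + 1)*(w^3 - 7*w^2 + 14*w - 8) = (w - 4)*(w - 1)*(w + 1)*(w^2 - 3*w + 2) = (w - 4)*(w - 2)*(w - 1)*(w + 1)*(w - 1)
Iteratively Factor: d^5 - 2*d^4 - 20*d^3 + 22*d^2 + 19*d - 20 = (d + 1)*(d^4 - 3*d^3 - 17*d^2 + 39*d - 20) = (d - 1)*(d + 1)*(d^3 - 2*d^2 - 19*d + 20) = (d - 5)*(d - 1)*(d + 1)*(d^2 + 3*d - 4) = (d - 5)*(d - 1)*(d + 1)*(d + 4)*(d - 1)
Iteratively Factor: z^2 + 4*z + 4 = (z + 2)*(z + 2)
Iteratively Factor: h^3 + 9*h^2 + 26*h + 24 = (h + 4)*(h^2 + 5*h + 6) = (h + 2)*(h + 4)*(h + 3)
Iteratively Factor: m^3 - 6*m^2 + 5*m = (m - 1)*(m^2 - 5*m) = (m - 5)*(m - 1)*(m)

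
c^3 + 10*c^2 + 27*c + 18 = (c + 1)*(c + 3)*(c + 6)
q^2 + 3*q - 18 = (q - 3)*(q + 6)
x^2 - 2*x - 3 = (x - 3)*(x + 1)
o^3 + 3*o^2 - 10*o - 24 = (o - 3)*(o + 2)*(o + 4)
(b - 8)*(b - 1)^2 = b^3 - 10*b^2 + 17*b - 8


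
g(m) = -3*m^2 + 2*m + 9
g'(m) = 2 - 6*m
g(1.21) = 7.03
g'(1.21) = -5.26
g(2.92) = -10.74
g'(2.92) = -15.52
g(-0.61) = 6.66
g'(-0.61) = 5.66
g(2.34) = -2.75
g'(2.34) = -12.04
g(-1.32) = 1.13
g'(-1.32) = 9.92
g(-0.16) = 8.60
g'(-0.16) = 2.96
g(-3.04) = -24.80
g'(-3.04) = 20.24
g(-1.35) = 0.83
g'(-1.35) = 10.10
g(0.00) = 9.00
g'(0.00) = 2.00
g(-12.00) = -447.00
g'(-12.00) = 74.00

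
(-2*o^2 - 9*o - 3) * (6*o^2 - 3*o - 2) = -12*o^4 - 48*o^3 + 13*o^2 + 27*o + 6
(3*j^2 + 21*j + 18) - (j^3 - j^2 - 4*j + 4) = -j^3 + 4*j^2 + 25*j + 14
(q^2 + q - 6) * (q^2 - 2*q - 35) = q^4 - q^3 - 43*q^2 - 23*q + 210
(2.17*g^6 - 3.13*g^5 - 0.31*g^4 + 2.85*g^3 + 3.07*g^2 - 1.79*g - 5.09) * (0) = 0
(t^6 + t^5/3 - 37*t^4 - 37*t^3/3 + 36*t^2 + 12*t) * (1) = t^6 + t^5/3 - 37*t^4 - 37*t^3/3 + 36*t^2 + 12*t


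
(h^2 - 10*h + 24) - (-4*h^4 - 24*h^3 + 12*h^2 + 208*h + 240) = 4*h^4 + 24*h^3 - 11*h^2 - 218*h - 216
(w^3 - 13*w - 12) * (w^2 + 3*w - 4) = w^5 + 3*w^4 - 17*w^3 - 51*w^2 + 16*w + 48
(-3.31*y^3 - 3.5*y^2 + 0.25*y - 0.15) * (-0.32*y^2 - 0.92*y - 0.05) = 1.0592*y^5 + 4.1652*y^4 + 3.3055*y^3 - 0.00699999999999998*y^2 + 0.1255*y + 0.0075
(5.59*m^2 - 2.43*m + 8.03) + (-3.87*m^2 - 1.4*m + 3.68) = 1.72*m^2 - 3.83*m + 11.71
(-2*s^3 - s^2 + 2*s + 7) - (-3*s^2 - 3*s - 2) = -2*s^3 + 2*s^2 + 5*s + 9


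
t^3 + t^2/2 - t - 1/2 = (t - 1)*(t + 1/2)*(t + 1)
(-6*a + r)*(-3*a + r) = 18*a^2 - 9*a*r + r^2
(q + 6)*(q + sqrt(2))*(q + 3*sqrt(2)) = q^3 + 4*sqrt(2)*q^2 + 6*q^2 + 6*q + 24*sqrt(2)*q + 36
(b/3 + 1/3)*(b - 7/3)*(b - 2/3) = b^3/3 - 2*b^2/3 - 13*b/27 + 14/27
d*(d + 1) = d^2 + d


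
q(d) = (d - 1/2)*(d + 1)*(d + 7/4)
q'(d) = (d - 1/2)*(d + 1) + (d - 1/2)*(d + 7/4) + (d + 1)*(d + 7/4)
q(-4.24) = -38.24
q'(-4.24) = 35.23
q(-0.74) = -0.33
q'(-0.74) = -1.31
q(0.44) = -0.19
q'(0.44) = 2.94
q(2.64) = 34.20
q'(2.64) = 33.16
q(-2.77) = -5.90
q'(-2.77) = 10.93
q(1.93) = 15.42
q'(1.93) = 20.23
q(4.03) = 102.63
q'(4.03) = 67.23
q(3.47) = 69.30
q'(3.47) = 52.11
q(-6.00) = -138.12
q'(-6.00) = 81.38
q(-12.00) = -1409.38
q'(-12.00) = 378.38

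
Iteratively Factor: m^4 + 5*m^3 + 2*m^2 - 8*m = (m)*(m^3 + 5*m^2 + 2*m - 8) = m*(m + 2)*(m^2 + 3*m - 4) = m*(m + 2)*(m + 4)*(m - 1)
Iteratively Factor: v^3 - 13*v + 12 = (v + 4)*(v^2 - 4*v + 3) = (v - 3)*(v + 4)*(v - 1)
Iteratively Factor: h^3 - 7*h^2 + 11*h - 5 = (h - 1)*(h^2 - 6*h + 5) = (h - 5)*(h - 1)*(h - 1)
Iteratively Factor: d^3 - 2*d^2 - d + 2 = (d - 2)*(d^2 - 1) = (d - 2)*(d + 1)*(d - 1)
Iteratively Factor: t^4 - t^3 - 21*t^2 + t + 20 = (t - 1)*(t^3 - 21*t - 20) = (t - 1)*(t + 1)*(t^2 - t - 20) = (t - 5)*(t - 1)*(t + 1)*(t + 4)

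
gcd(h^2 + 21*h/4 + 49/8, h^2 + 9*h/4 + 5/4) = 1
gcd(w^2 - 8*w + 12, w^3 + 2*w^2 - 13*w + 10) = w - 2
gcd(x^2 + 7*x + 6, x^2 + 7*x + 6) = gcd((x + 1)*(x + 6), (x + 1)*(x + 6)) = x^2 + 7*x + 6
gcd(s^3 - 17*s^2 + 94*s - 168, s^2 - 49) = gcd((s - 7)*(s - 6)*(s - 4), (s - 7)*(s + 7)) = s - 7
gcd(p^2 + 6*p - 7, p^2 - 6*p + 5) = p - 1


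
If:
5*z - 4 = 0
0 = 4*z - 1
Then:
No Solution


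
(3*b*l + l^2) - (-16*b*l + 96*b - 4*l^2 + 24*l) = 19*b*l - 96*b + 5*l^2 - 24*l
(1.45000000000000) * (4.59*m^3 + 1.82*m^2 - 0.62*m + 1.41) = 6.6555*m^3 + 2.639*m^2 - 0.899*m + 2.0445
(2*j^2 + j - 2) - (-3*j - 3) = 2*j^2 + 4*j + 1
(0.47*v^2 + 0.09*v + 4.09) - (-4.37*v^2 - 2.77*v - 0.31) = 4.84*v^2 + 2.86*v + 4.4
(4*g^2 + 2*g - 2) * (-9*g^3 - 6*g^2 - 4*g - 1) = -36*g^5 - 42*g^4 - 10*g^3 + 6*g + 2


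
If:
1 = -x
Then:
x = -1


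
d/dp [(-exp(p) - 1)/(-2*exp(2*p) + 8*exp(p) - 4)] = (-(exp(p) - 2)*(exp(p) + 1) + exp(2*p)/2 - 2*exp(p) + 1)*exp(p)/(exp(2*p) - 4*exp(p) + 2)^2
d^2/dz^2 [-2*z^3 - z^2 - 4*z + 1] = -12*z - 2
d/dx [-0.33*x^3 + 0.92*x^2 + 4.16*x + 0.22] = -0.99*x^2 + 1.84*x + 4.16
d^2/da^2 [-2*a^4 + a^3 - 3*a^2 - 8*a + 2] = -24*a^2 + 6*a - 6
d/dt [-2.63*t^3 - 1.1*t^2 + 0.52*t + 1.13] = -7.89*t^2 - 2.2*t + 0.52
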